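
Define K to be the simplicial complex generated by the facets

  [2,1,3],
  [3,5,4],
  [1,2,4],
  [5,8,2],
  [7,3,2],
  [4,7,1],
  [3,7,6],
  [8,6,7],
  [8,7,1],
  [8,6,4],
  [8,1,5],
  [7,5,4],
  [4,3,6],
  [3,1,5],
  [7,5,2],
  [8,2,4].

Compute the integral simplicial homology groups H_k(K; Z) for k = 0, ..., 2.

H_0 = Z,  H_1 = Z^2,  H_2 = Z.

K has 8 vertices, 24 edges, 16 triangles.
rank ∂_0 = 0, rank ∂_1 = 7 ⇒ b_0 = 8 − 0 − 7 = 1; all invariant factors of ∂_1 are 1 so no torsion. So H_0 ≅ Z.
rank ∂_1 = 7, rank ∂_2 = 15 ⇒ b_1 = 24 − 7 − 15 = 2; all invariant factors of ∂_2 are 1 so no torsion. So H_1 ≅ Z^2.
rank ∂_2 = 15, rank ∂_3 = 0 ⇒ b_2 = 16 − 15 − 0 = 1. So H_2 ≅ Z.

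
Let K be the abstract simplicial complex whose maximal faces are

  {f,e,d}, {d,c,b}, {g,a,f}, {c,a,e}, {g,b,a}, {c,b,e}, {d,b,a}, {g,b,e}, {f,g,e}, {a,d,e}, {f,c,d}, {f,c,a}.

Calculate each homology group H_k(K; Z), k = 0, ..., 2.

H_0 ≅ Z,  H_1 ≅ Z/2Z,  H_2 = 0.

Order the vertices as a < b < c < d < e < f < g. Listing each simplex with vertices in this order, K has dimension 2 with simplices:

  0-simplices (7): a, b, c, d, e, f, g
  1-simplices (18): ab, ac, ad, ae, af, ag, bc, bd, be, bg, cd, ce, cf, de, df, ef, eg, fg
  2-simplices (12): abd, abg, ace, acf, ade, afg, bcd, bce, beg, cdf, def, efg

Hence C_0 ≅ Z^7, C_1 ≅ Z^18, C_2 ≅ Z^12.

Boundary ∂_1: C_1 → C_0 sends each edge [p,q] (with p < q) to q − p.
As a 7×18 matrix over Z this has rank 6, with invariant factors (1,1,1,1,1,1).

Boundary ∂_2: C_2 → C_1 acts by ∂[p,q,r] = [q,r] − [p,r] + [p,q]. For instance
  ∂bcd = cd − bd + bc,
  ∂bce = ce − be + bc.
This gives a 18×12 integer matrix of rank 12; reducing to Smith normal form yields diagonal entries (1,1,1,1,1,1,1,1,1,1,1,2).

From H_k ≅ ker(∂_k) / im(∂_{k+1}) we obtain:

  H_0: rank C_0 − rank ∂_1 = 7 − 6 = 1, and the invariant factors of ∂_1 are all 1, so H_0 = Z.
  H_1: rank ker ∂_1 − rank ∂_2 = (18 − 6) − 12 = 0, and ∂_2 has invariant factor 2 > 1, so H_1 = Z/2Z.
  H_2: rank ker ∂_2 − rank ∂_3 = (12 − 12) − 0 = 0, and there is no ∂_3, so H_2 = 0.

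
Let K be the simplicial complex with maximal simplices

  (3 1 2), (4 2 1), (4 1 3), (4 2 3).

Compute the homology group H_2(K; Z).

H_2 = Z.

Fix the vertex order 1 < 2 < 3 < 4 and write every simplex with vertices in increasing order. Then dim K = 2 and the simplices of K are:

  0-simplices (4): [1], [2], [3], [4]
  1-simplices (6): [1,2], [1,3], [1,4], [2,3], [2,4], [3,4]
  2-simplices (4): [1,2,3], [1,2,4], [1,3,4], [2,3,4]

Hence C_0 ≅ Z^4, C_1 ≅ Z^6, C_2 ≅ Z^4.

The boundary map ∂_1: C_1 → C_0 maps an edge to its endpoints' difference, ∂[p,q] = q − p. For instance
  ∂[2,3] = [3] − [2].
The 4×6 boundary matrix has rank 3 and Smith normal form diag(1,1,1).

The boundary map ∂_2: C_2 → C_1 maps a triangle to the signed sum of its edges. For instance
  ∂[1,2,3] = [2,3] − [1,3] + [1,2],
  ∂[1,2,4] = [2,4] − [1,4] + [1,2].
This gives a 6×4 integer matrix of rank 3; reducing to Smith normal form yields diagonal entries (1,1,1).

From H_k ≅ ker(∂_k) / im(∂_{k+1}) we obtain:

  H_2: rank ker ∂_2 − rank ∂_3 = (4 − 3) − 0 = 1, and there is no ∂_3, so H_2 ≅ Z.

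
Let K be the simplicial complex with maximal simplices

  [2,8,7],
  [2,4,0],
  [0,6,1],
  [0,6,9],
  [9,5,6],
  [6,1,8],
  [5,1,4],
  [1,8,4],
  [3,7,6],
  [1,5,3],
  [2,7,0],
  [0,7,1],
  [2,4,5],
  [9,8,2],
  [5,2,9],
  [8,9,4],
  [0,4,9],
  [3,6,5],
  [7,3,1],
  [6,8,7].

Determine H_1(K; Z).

H_1 ≅ Z ⊕ Z/2.

K has 10 vertices, 30 edges, 20 triangles.
rank ∂_1 = 9, rank ∂_2 = 20 ⇒ b_1 = 30 − 9 − 20 = 1; ∂_2 has invariant factor(s) [2] giving torsion. So H_1 = Z ⊕ Z/2.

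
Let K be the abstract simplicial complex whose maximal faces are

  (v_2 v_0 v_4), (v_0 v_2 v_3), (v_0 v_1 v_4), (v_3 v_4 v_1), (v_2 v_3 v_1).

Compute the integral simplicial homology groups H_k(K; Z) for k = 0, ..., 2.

Fix the vertex order v_0 < v_1 < v_2 < v_3 < v_4 and write every simplex with vertices in increasing order. Then dim K = 2 and the simplices of K are:

  0-simplices (5): [v_0], [v_1], [v_2], [v_3], [v_4]
  1-simplices (10): [v_0,v_1], [v_0,v_2], [v_0,v_3], [v_0,v_4], [v_1,v_2], [v_1,v_3], [v_1,v_4], [v_2,v_3], [v_2,v_4], [v_3,v_4]
  2-simplices (5): [v_0,v_1,v_4], [v_0,v_2,v_3], [v_0,v_2,v_4], [v_1,v_2,v_3], [v_1,v_3,v_4]

so the chain groups are C_0 ≅ Z^5, C_1 ≅ Z^10, C_2 ≅ Z^5.

The boundary map ∂_1: C_1 → C_0 is given by ∂[p,q] = [q] − [p].
The 5×10 boundary matrix has rank 4 and Smith normal form diag(1,1,1,1).

Boundary ∂_2: C_2 → C_1 maps a triangle to the signed sum of its edges. For instance
  ∂[v_0,v_1,v_4] = [v_1,v_4] − [v_0,v_4] + [v_0,v_1],
  ∂[v_0,v_2,v_3] = [v_2,v_3] − [v_0,v_3] + [v_0,v_2].
The resulting 10×5 matrix has rank 5, and its Smith normal form has invariant factors (1,1,1,1,1).

Now H_k = ker ∂_k / im ∂_{k+1}, so:

  H_0: rank C_0 − rank ∂_1 = 5 − 4 = 1, and the invariant factors of ∂_1 are all 1, so H_0 = Z.
  H_1: rank ker ∂_1 − rank ∂_2 = (10 − 4) − 5 = 1, and the invariant factors of ∂_2 are all 1, so H_1 = Z.
  H_2: rank ker ∂_2 − rank ∂_3 = (5 − 5) − 0 = 0, and there is no ∂_3, so H_2 = 0.

(K is a triangulation of the Möbius band.)

H_0 = Z,  H_1 = Z,  H_2 = 0.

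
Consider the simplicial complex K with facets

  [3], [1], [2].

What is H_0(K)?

K has 3 vertices.
rank ∂_0 = 0, rank ∂_1 = 0 ⇒ b_0 = 3 − 0 − 0 = 3. So H_0 = Z^3.

H_0 = Z^3.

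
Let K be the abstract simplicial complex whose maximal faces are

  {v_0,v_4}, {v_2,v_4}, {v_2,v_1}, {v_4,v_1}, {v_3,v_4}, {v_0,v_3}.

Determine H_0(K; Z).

H_0 = Z.

Order the vertices as v_0 < v_1 < v_2 < v_3 < v_4. Listing each simplex with vertices in this order, K has dimension 1 with simplices:

  0-simplices (5): [v_0], [v_1], [v_2], [v_3], [v_4]
  1-simplices (6): [v_0,v_3], [v_0,v_4], [v_1,v_2], [v_1,v_4], [v_2,v_4], [v_3,v_4]

giving chain groups C_0 ≅ Z^5, C_1 ≅ Z^6.

∂_1: C_1 → C_0 is given by ∂[p,q] = [q] − [p].
This gives a 5×6 integer matrix of rank 4; reducing to Smith normal form yields diagonal entries (1,1,1,1).

Reading off H_k = ker ∂_k / im ∂_{k+1}:

  H_0: rank C_0 − rank ∂_1 = 5 − 4 = 1, and the invariant factors of ∂_1 are all 1, so H_0 ≅ Z.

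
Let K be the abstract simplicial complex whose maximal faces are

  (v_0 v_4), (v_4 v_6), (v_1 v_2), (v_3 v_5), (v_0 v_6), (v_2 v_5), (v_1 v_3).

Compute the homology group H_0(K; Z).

H_0 ≅ Z^2.

We work with the vertex ordering v_0 < v_1 < v_2 < v_3 < v_4 < v_5 < v_6. The simplices of K, each written with vertices in increasing order, are:

  0-simplices (7): [v_0], [v_1], [v_2], [v_3], [v_4], [v_5], [v_6]
  1-simplices (7): [v_0,v_4], [v_0,v_6], [v_1,v_2], [v_1,v_3], [v_2,v_5], [v_3,v_5], [v_4,v_6]

Hence C_0 ≅ Z^7, C_1 ≅ Z^7.

Boundary ∂_1: C_1 → C_0 sends each edge [p,q] (with p < q) to q − p.
The 7×7 boundary matrix has rank 5 and Smith normal form diag(1,1,1,1,1).

Reading off H_k = ker ∂_k / im ∂_{k+1}:

  H_0: rank C_0 − rank ∂_1 = 7 − 5 = 2, and the invariant factors of ∂_1 are all 1, so H_0 = Z^2.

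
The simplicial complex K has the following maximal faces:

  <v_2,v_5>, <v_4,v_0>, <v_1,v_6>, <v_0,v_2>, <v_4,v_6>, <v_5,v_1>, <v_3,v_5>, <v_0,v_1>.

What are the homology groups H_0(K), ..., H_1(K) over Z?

H_0 = Z,  H_1 = Z^2.

Order the vertices as v_0 < v_1 < v_2 < v_3 < v_4 < v_5 < v_6. Listing each simplex with vertices in this order, K has dimension 1 with simplices:

  0-simplices (7): [v_0], [v_1], [v_2], [v_3], [v_4], [v_5], [v_6]
  1-simplices (8): [v_0,v_1], [v_0,v_2], [v_0,v_4], [v_1,v_5], [v_1,v_6], [v_2,v_5], [v_3,v_5], [v_4,v_6]

so the chain groups are C_0 ≅ Z^7, C_1 ≅ Z^8.

∂_1: C_1 → C_0 is given by ∂[p,q] = [q] − [p]. For instance
  ∂[v_1,v_6] = [v_6] − [v_1].
As a 7×8 matrix over Z this has rank 6, with invariant factors (1,1,1,1,1,1).

Reading off H_k = ker ∂_k / im ∂_{k+1}:

  H_0: rank C_0 − rank ∂_1 = 7 − 6 = 1, and the invariant factors of ∂_1 are all 1, so H_0 ≅ Z.
  H_1: rank ker ∂_1 − rank ∂_2 = (8 − 6) − 0 = 2, and there is no ∂_2, so H_1 ≅ Z^2.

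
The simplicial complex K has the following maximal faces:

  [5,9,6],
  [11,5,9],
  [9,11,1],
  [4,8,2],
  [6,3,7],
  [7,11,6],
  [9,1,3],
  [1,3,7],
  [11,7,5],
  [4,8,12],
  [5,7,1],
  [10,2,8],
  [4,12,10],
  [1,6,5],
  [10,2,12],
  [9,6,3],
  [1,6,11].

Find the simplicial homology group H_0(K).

H_0 ≅ Z^2.

Order the vertices as 1 < 2 < 3 < 4 < 5 < 6 < 7 < 8 < 9 < 10 < 11 < 12. Listing each simplex with vertices in this order, K has dimension 2 with simplices:

  0-simplices (12): [1], [2], [3], [4], [5], [6], [7], [8], [9], [10], [11], [12]
  1-simplices (28): (28 of them)
  2-simplices (17): (17 of them)

so the chain groups are C_0 ≅ Z^12, C_1 ≅ Z^28, C_2 ≅ Z^17.

The boundary map ∂_1: C_1 → C_0 is given by ∂[p,q] = [q] − [p]. For instance
  ∂[3,9] = [9] − [3].
As a 12×28 matrix over Z this has rank 10, with invariant factors (1,1,1,1,1,1,1,1,1,1).

∂_2: C_2 → C_1 sends each 2-simplex [p,q,r] to [q,r] − [p,r] + [p,q]. For instance
  ∂[1,9,11] = [9,11] − [1,11] + [1,9],
  ∂[2,4,8] = [4,8] − [2,8] + [2,4].
The 28×17 boundary matrix has rank 17 and Smith normal form diag(1,1,1,1,1,1,1,1,1,1,1,1,1,1,1,1,2).

Reading off H_k = ker ∂_k / im ∂_{k+1}:

  H_0: rank C_0 − rank ∂_1 = 12 − 10 = 2, and the invariant factors of ∂_1 are all 1, so H_0 ≅ Z^2.

(K is a triangulation of the disjoint union of the real projective plane RP^2 and the Möbius band.)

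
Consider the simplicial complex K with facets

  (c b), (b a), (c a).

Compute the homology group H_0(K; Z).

H_0 = Z.

Take the total order a < b < c on the vertex set. Then K (dimension 1) consists of the simplices:

  0-simplices (3): a, b, c
  1-simplices (3): ab, ac, bc

so the chain groups are C_0 ≅ Z^3, C_1 ≅ Z^3.

Boundary ∂_1: C_1 → C_0 maps an edge to its endpoints' difference, ∂[p,q] = q − p. For instance
  ∂bc = c − b.
As a 3×3 matrix over Z this has rank 2, with invariant factors (1,1).

Now H_k = ker ∂_k / im ∂_{k+1}, so:

  H_0: rank C_0 − rank ∂_1 = 3 − 2 = 1, and the invariant factors of ∂_1 are all 1, so H_0 ≅ Z.

(K is a triangulation of the circle S^1.)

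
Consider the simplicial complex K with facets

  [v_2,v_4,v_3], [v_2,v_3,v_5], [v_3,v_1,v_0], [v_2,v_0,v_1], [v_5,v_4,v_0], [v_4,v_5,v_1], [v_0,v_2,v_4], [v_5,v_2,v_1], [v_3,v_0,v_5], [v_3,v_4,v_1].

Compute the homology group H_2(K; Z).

H_2 ≅ 0.

Take the total order v_0 < v_1 < v_2 < v_3 < v_4 < v_5 on the vertex set. Then K (dimension 2) consists of the simplices:

  0-simplices (6): [v_0], [v_1], [v_2], [v_3], [v_4], [v_5]
  1-simplices (15): (15 of them)
  2-simplices (10): [v_0,v_1,v_2], [v_0,v_1,v_3], [v_0,v_2,v_4], [v_0,v_3,v_5], [v_0,v_4,v_5], [v_1,v_2,v_5], [v_1,v_3,v_4], [v_1,v_4,v_5], [v_2,v_3,v_4], [v_2,v_3,v_5]

so the chain groups are C_0 ≅ Z^6, C_1 ≅ Z^15, C_2 ≅ Z^10.

The boundary map ∂_1: C_1 → C_0 is given by ∂[p,q] = [q] − [p].
This gives a 6×15 integer matrix of rank 5; reducing to Smith normal form yields diagonal entries (1,1,1,1,1).

Boundary ∂_2: C_2 → C_1 maps a triangle to the signed sum of its edges. For instance
  ∂[v_1,v_2,v_5] = [v_2,v_5] − [v_1,v_5] + [v_1,v_2],
  ∂[v_0,v_1,v_3] = [v_1,v_3] − [v_0,v_3] + [v_0,v_1].
This gives a 15×10 integer matrix of rank 10; reducing to Smith normal form yields diagonal entries (1,1,1,1,1,1,1,1,1,2).

From H_k ≅ ker(∂_k) / im(∂_{k+1}) we obtain:

  H_2: rank ker ∂_2 − rank ∂_3 = (10 − 10) − 0 = 0, and there is no ∂_3, so H_2 ≅ 0.

(K is a triangulation of the real projective plane RP^2.)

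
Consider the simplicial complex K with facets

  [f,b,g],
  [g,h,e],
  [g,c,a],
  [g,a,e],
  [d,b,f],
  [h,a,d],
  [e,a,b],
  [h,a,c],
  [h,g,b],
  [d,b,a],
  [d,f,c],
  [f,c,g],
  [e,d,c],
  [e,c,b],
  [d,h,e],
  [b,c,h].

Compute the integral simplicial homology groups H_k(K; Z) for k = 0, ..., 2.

H_0 = Z,  H_1 = Z^2,  H_2 = Z.

Order the vertices as a < b < c < d < e < f < g < h. Listing each simplex with vertices in this order, K has dimension 2 with simplices:

  0-simplices (8): a, b, c, d, e, f, g, h
  1-simplices (24): ab, ac, ad, ae, ag, ah, bc, bd, be, bf, bg, bh, cd, ce, cf, cg, ch, de, df, dh, eg, eh, fg, gh
  2-simplices (16): abd, abe, acg, ach, adh, aeg, bce, bch, bdf, bfg, bgh, cde, cdf, cfg, deh, egh

giving chain groups C_0 ≅ Z^8, C_1 ≅ Z^24, C_2 ≅ Z^16.

The boundary map ∂_1: C_1 → C_0 maps an edge to its endpoints' difference, ∂[p,q] = q − p. For instance
  ∂ag = g − a.
This gives a 8×24 integer matrix of rank 7; reducing to Smith normal form yields diagonal entries (1,1,1,1,1,1,1).

The boundary map ∂_2: C_2 → C_1 acts by ∂[p,q,r] = [q,r] − [p,r] + [p,q]. For instance
  ∂bch = ch − bh + bc,
  ∂deh = eh − dh + de.
The 24×16 boundary matrix has rank 15 and Smith normal form diag(1,1,1,1,1,1,1,1,1,1,1,1,1,1,1).

Reading off H_k = ker ∂_k / im ∂_{k+1}:

  H_0: rank C_0 − rank ∂_1 = 8 − 7 = 1, and the invariant factors of ∂_1 are all 1, so H_0 ≅ Z.
  H_1: rank ker ∂_1 − rank ∂_2 = (24 − 7) − 15 = 2, and the invariant factors of ∂_2 are all 1, so H_1 ≅ Z^2.
  H_2: rank ker ∂_2 − rank ∂_3 = (16 − 15) − 0 = 1, and there is no ∂_3, so H_2 ≅ Z.

As a check, the Euler characteristic is 8 − 24 + 16 = 0, which agrees with 1 − 2 + 1 = 0.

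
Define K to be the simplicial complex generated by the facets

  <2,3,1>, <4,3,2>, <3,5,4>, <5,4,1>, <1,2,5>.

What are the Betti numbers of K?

b_0 = 1, b_1 = 1, b_2 = 0.

Take the total order 1 < 2 < 3 < 4 < 5 on the vertex set. Then K (dimension 2) consists of the simplices:

  0-simplices (5): [1], [2], [3], [4], [5]
  1-simplices (10): [1,2], [1,3], [1,4], [1,5], [2,3], [2,4], [2,5], [3,4], [3,5], [4,5]
  2-simplices (5): [1,2,3], [1,2,5], [1,4,5], [2,3,4], [3,4,5]

giving chain groups C_0 ≅ Z^5, C_1 ≅ Z^10, C_2 ≅ Z^5.

Boundary ∂_1: C_1 → C_0 sends each edge [p,q] (with p < q) to q − p. For instance
  ∂[2,4] = [4] − [2].
The resulting 5×10 matrix has rank 4, and its Smith normal form has invariant factors (1,1,1,1).

∂_2: C_2 → C_1 sends each 2-simplex [p,q,r] to [q,r] − [p,r] + [p,q]. For instance
  ∂[3,4,5] = [4,5] − [3,5] + [3,4],
  ∂[1,2,3] = [2,3] − [1,3] + [1,2].
This gives a 10×5 integer matrix of rank 5; reducing to Smith normal form yields diagonal entries (1,1,1,1,1).

Reading off H_k = ker ∂_k / im ∂_{k+1}:

  H_0: rank C_0 − rank ∂_1 = 5 − 4 = 1, and the invariant factors of ∂_1 are all 1, so H_0 ≅ Z.
  H_1: rank ker ∂_1 − rank ∂_2 = (10 − 4) − 5 = 1, and the invariant factors of ∂_2 are all 1, so H_1 ≅ Z.
  H_2: rank ker ∂_2 − rank ∂_3 = (5 − 5) − 0 = 0, and there is no ∂_3, so H_2 ≅ 0.

Hence the Betti numbers are b_0 = 1, b_1 = 1, b_2 = 0.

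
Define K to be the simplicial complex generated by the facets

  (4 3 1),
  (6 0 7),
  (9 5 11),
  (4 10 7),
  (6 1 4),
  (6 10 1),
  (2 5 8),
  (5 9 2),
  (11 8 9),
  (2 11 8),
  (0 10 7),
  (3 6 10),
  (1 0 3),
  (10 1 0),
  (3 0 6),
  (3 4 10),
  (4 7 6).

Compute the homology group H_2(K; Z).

H_2 = 0.

Fix the vertex order 0 < 1 < 2 < 3 < 4 < 5 < 6 < 7 < 8 < 9 < 10 < 11 and write every simplex with vertices in increasing order. Then dim K = 2 and the simplices of K are:

  0-simplices (12): [0], [1], [2], [3], [4], [5], [6], [7], [8], [9], [10], [11]
  1-simplices (28): (28 of them)
  2-simplices (17): [0,1,3], [0,1,10], [0,3,6], [0,6,7], [0,7,10], [1,3,4], [1,4,6], [1,6,10], [2,5,8], [2,5,9], [2,8,11], [3,4,10], [3,6,10], [4,6,7], [4,7,10], [5,9,11], [8,9,11]

giving chain groups C_0 ≅ Z^12, C_1 ≅ Z^28, C_2 ≅ Z^17.

Boundary ∂_1: C_1 → C_0 is given by ∂[p,q] = [q] − [p].
The resulting 12×28 matrix has rank 10, and its Smith normal form has invariant factors (1,1,1,1,1,1,1,1,1,1).

The boundary map ∂_2: C_2 → C_1 sends each 2-simplex [p,q,r] to [q,r] − [p,r] + [p,q]. For instance
  ∂[1,3,4] = [3,4] − [1,4] + [1,3],
  ∂[4,7,10] = [7,10] − [4,10] + [4,7].
This gives a 28×17 integer matrix of rank 17; reducing to Smith normal form yields diagonal entries (1,1,1,1,1,1,1,1,1,1,1,1,1,1,1,1,2).

Reading off H_k = ker ∂_k / im ∂_{k+1}:

  H_2: rank ker ∂_2 − rank ∂_3 = (17 − 17) − 0 = 0, and there is no ∂_3, so H_2 = 0.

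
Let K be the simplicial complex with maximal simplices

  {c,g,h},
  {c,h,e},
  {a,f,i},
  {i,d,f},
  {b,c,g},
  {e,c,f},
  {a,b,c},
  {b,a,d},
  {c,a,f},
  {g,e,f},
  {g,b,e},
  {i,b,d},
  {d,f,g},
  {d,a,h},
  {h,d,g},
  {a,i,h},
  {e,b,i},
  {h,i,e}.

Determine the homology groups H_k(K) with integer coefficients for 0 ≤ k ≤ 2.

H_0 = Z,  H_1 = Z ⊕ Z/2,  H_2 = 0.

Fix the vertex order a < b < c < d < e < f < g < h < i and write every simplex with vertices in increasing order. Then dim K = 2 and the simplices of K are:

  0-simplices (9): a, b, c, d, e, f, g, h, i
  1-simplices (27): ab, ac, ad, af, ah, ai, bc, bd, be, bg, bi, ce, cf, cg, ch, df, dg, dh, di, ef, eg, eh, ei, fg, fi, gh, hi
  2-simplices (18): abc, abd, acf, adh, afi, ahi, bcg, bdi, beg, bei, cef, ceh, cgh, dfg, dfi, dgh, efg, ehi

giving chain groups C_0 ≅ Z^9, C_1 ≅ Z^27, C_2 ≅ Z^18.

Boundary ∂_1: C_1 → C_0 is given by ∂[p,q] = [q] − [p]. For instance
  ∂di = i − d.
The 9×27 boundary matrix has rank 8 and Smith normal form diag(1,1,1,1,1,1,1,1).

Boundary ∂_2: C_2 → C_1 sends each 2-simplex [p,q,r] to [q,r] − [p,r] + [p,q]. For instance
  ∂cef = ef − cf + ce,
  ∂ahi = hi − ai + ah.
The 27×18 boundary matrix has rank 18 and Smith normal form diag(1,1,1,1,1,1,1,1,1,1,1,1,1,1,1,1,1,2).

Reading off H_k = ker ∂_k / im ∂_{k+1}:

  H_0: rank C_0 − rank ∂_1 = 9 − 8 = 1, and the invariant factors of ∂_1 are all 1, so H_0 = Z.
  H_1: rank ker ∂_1 − rank ∂_2 = (27 − 8) − 18 = 1, and ∂_2 has invariant factor 2 > 1, so H_1 = Z ⊕ Z/2.
  H_2: rank ker ∂_2 − rank ∂_3 = (18 − 18) − 0 = 0, and there is no ∂_3, so H_2 = 0.

As a check, the Euler characteristic is 9 − 27 + 18 = 0, which agrees with 1 − 1 + 0 = 0.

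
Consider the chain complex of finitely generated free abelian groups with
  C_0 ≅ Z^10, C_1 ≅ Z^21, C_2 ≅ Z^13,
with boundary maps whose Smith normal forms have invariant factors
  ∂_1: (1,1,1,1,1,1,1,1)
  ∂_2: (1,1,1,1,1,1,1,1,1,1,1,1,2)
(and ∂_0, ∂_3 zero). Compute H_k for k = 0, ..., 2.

H_0 = Z^2,  H_1 = Z/2Z,  H_2 = 0.

H_0: b_0 = 10 − 0 − 8 = 2; torsion from ∂_1 factors > 1: none. So H_0 = Z^2.
H_1: b_1 = 21 − 8 − 13 = 0; torsion from ∂_2 factors > 1: [2]. So H_1 = Z/2Z.
H_2: b_2 = 13 − 13 − 0 = 0; torsion from ∂_3 factors > 1: none. So H_2 = 0.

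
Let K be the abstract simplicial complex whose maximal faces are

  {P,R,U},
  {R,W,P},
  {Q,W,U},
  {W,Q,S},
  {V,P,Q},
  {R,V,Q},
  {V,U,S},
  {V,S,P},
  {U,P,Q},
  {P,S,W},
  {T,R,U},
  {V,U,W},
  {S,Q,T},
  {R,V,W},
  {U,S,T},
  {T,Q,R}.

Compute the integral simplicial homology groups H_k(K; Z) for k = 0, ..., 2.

Order the vertices as P < Q < R < S < T < U < V < W. Listing each simplex with vertices in this order, K has dimension 2 with simplices:

  0-simplices (8): P, Q, R, S, T, U, V, W
  1-simplices (24): PQ, PR, PS, PU, PV, PW, QR, QS, QT, QU, QV, QW, RT, RU, RV, RW, ST, SU, SV, SW, TU, UV, UW, VW
  2-simplices (16): PQU, PQV, PRU, PRW, PSV, PSW, QRT, QRV, QST, QSW, QUW, RTU, RVW, STU, SUV, UVW

Hence C_0 ≅ Z^8, C_1 ≅ Z^24, C_2 ≅ Z^16.

Boundary ∂_1: C_1 → C_0 is given by ∂[p,q] = [q] − [p]. For instance
  ∂QW = W − Q.
As a 8×24 matrix over Z this has rank 7, with invariant factors (1,1,1,1,1,1,1).

∂_2: C_2 → C_1 maps a triangle to the signed sum of its edges. For instance
  ∂PQU = QU − PU + PQ,
  ∂STU = TU − SU + ST.
This gives a 24×16 integer matrix of rank 15; reducing to Smith normal form yields diagonal entries (1,1,1,1,1,1,1,1,1,1,1,1,1,1,1).

Now H_k = ker ∂_k / im ∂_{k+1}, so:

  H_0: rank C_0 − rank ∂_1 = 8 − 7 = 1, and the invariant factors of ∂_1 are all 1, so H_0 = Z.
  H_1: rank ker ∂_1 − rank ∂_2 = (24 − 7) − 15 = 2, and the invariant factors of ∂_2 are all 1, so H_1 = Z^2.
  H_2: rank ker ∂_2 − rank ∂_3 = (16 − 15) − 0 = 1, and there is no ∂_3, so H_2 = Z.

As a check, the Euler characteristic is 8 − 24 + 16 = 0, which agrees with 1 − 2 + 1 = 0.

H_0 = Z,  H_1 = Z^2,  H_2 = Z.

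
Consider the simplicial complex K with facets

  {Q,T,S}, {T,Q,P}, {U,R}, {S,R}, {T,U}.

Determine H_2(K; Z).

Take the total order P < Q < R < S < T < U on the vertex set. Then K (dimension 2) consists of the simplices:

  0-simplices (6): P, Q, R, S, T, U
  1-simplices (8): PQ, PT, QS, QT, RS, RU, ST, TU
  2-simplices (2): PQT, QST

so the chain groups are C_0 ≅ Z^6, C_1 ≅ Z^8, C_2 ≅ Z^2.

The boundary map ∂_1: C_1 → C_0 is given by ∂[p,q] = [q] − [p]. For instance
  ∂ST = T − S.
This gives a 6×8 integer matrix of rank 5; reducing to Smith normal form yields diagonal entries (1,1,1,1,1).

Boundary ∂_2: C_2 → C_1 maps a triangle to the signed sum of its edges. For instance
  ∂PQT = QT − PT + PQ,
  ∂QST = ST − QT + QS.
The resulting 8×2 matrix has rank 2, and its Smith normal form has invariant factors (1,1).

From H_k ≅ ker(∂_k) / im(∂_{k+1}) we obtain:

  H_2: rank ker ∂_2 − rank ∂_3 = (2 − 2) − 0 = 0, and there is no ∂_3, so H_2 ≅ 0.

H_2 ≅ 0.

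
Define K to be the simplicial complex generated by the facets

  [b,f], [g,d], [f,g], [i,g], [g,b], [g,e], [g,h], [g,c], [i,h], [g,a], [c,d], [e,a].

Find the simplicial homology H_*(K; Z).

Fix the vertex order a < b < c < d < e < f < g < h < i and write every simplex with vertices in increasing order. Then dim K = 1 and the simplices of K are:

  0-simplices (9): a, b, c, d, e, f, g, h, i
  1-simplices (12): ae, ag, bf, bg, cd, cg, dg, eg, fg, gh, gi, hi

so the chain groups are C_0 ≅ Z^9, C_1 ≅ Z^12.

∂_1: C_1 → C_0 is given by ∂[p,q] = [q] − [p].
As a 9×12 matrix over Z this has rank 8, with invariant factors (1,1,1,1,1,1,1,1).

Reading off H_k = ker ∂_k / im ∂_{k+1}:

  H_0: rank C_0 − rank ∂_1 = 9 − 8 = 1, and the invariant factors of ∂_1 are all 1, so H_0 ≅ Z.
  H_1: rank ker ∂_1 − rank ∂_2 = (12 − 8) − 0 = 4, and there is no ∂_2, so H_1 ≅ Z^4.

As a check, the Euler characteristic is 9 − 12 = -3, which agrees with 1 − 4 = -3.

H_0 = Z,  H_1 = Z^4.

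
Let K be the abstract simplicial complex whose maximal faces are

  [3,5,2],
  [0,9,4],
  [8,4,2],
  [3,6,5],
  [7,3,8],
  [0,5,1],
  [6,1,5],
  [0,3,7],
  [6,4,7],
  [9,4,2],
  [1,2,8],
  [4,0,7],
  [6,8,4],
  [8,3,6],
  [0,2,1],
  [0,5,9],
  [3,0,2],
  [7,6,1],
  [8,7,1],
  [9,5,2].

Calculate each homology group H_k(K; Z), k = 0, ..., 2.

H_0 ≅ Z,  H_1 ≅ Z ⊕ Z/2,  H_2 = 0.

Take the total order 0 < 1 < 2 < 3 < 4 < 5 < 6 < 7 < 8 < 9 on the vertex set. Then K (dimension 2) consists of the simplices:

  0-simplices (10): [0], [1], [2], [3], [4], [5], [6], [7], [8], [9]
  1-simplices (30): (30 of them)
  2-simplices (20): (20 of them)

so the chain groups are C_0 ≅ Z^10, C_1 ≅ Z^30, C_2 ≅ Z^20.

Boundary ∂_1: C_1 → C_0 sends each edge [p,q] (with p < q) to q − p. For instance
  ∂[2,8] = [8] − [2].
This gives a 10×30 integer matrix of rank 9; reducing to Smith normal form yields diagonal entries (1,1,1,1,1,1,1,1,1).

Boundary ∂_2: C_2 → C_1 sends each 2-simplex [p,q,r] to [q,r] − [p,r] + [p,q]. For instance
  ∂[2,4,9] = [4,9] − [2,9] + [2,4],
  ∂[1,6,7] = [6,7] − [1,7] + [1,6].
The 30×20 boundary matrix has rank 20 and Smith normal form diag(1,1,1,1,1,1,1,1,1,1,1,1,1,1,1,1,1,1,1,2).

Computing H_k = (kernel of ∂_k) / (image of ∂_{k+1}):

  H_0: rank C_0 − rank ∂_1 = 10 − 9 = 1, and the invariant factors of ∂_1 are all 1, so H_0 ≅ Z.
  H_1: rank ker ∂_1 − rank ∂_2 = (30 − 9) − 20 = 1, and ∂_2 has invariant factor 2 > 1, so H_1 ≅ Z ⊕ Z/2.
  H_2: rank ker ∂_2 − rank ∂_3 = (20 − 20) − 0 = 0, and there is no ∂_3, so H_2 ≅ 0.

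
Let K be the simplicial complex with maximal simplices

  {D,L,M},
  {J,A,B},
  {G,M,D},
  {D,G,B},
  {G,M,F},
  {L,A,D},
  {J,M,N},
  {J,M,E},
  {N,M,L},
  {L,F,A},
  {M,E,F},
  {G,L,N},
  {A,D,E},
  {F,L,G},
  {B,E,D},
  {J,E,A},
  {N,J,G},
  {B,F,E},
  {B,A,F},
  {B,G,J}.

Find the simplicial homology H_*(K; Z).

H_0 = Z,  H_1 = Z ⊕ Z/2,  H_2 = 0.

Order the vertices as A < B < D < E < F < G < J < L < M < N. Listing each simplex with vertices in this order, K has dimension 2 with simplices:

  0-simplices (10): A, B, D, E, F, G, J, L, M, N
  1-simplices (30): AB, AD, AE, AF, AJ, AL, BD, BE, BF, BG, BJ, DE, DG, DL, DM, EF, EJ, EM, FG, FL, FM, GJ, GL, GM, GN, JM, JN, LM, LN, MN
  2-simplices (20): ABF, ABJ, ADE, ADL, AEJ, AFL, BDE, BDG, BEF, BGJ, DGM, DLM, EFM, EJM, FGL, FGM, GJN, GLN, JMN, LMN

Hence C_0 ≅ Z^10, C_1 ≅ Z^30, C_2 ≅ Z^20.

Boundary ∂_1: C_1 → C_0 is given by ∂[p,q] = [q] − [p].
This gives a 10×30 integer matrix of rank 9; reducing to Smith normal form yields diagonal entries (1,1,1,1,1,1,1,1,1).

The boundary map ∂_2: C_2 → C_1 acts by ∂[p,q,r] = [q,r] − [p,r] + [p,q]. For instance
  ∂FGL = GL − FL + FG,
  ∂AEJ = EJ − AJ + AE.
As a 30×20 matrix over Z this has rank 20, with invariant factors (1,1,1,1,1,1,1,1,1,1,1,1,1,1,1,1,1,1,1,2).

Computing H_k = (kernel of ∂_k) / (image of ∂_{k+1}):

  H_0: rank C_0 − rank ∂_1 = 10 − 9 = 1, and the invariant factors of ∂_1 are all 1, so H_0 ≅ Z.
  H_1: rank ker ∂_1 − rank ∂_2 = (30 − 9) − 20 = 1, and ∂_2 has invariant factor 2 > 1, so H_1 ≅ Z ⊕ Z/2.
  H_2: rank ker ∂_2 − rank ∂_3 = (20 − 20) − 0 = 0, and there is no ∂_3, so H_2 ≅ 0.

As a check, the Euler characteristic is 10 − 30 + 20 = 0, which agrees with 1 − 1 + 0 = 0.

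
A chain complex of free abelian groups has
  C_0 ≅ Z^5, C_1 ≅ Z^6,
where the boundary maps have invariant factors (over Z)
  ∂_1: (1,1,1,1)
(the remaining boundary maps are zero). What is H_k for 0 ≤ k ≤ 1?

H_0: b_0 = 5 − 0 − 4 = 1; torsion from ∂_1 factors > 1: none. So H_0 = Z.
H_1: b_1 = 6 − 4 − 0 = 2; torsion from ∂_2 factors > 1: none. So H_1 = Z^2.

H_0 = Z,  H_1 = Z^2.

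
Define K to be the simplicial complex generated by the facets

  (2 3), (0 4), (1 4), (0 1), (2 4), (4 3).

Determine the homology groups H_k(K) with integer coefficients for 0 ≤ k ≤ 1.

H_0 ≅ Z,  H_1 ≅ Z^2.

Order the vertices as 0 < 1 < 2 < 3 < 4. Listing each simplex with vertices in this order, K has dimension 1 with simplices:

  0-simplices (5): [0], [1], [2], [3], [4]
  1-simplices (6): [0,1], [0,4], [1,4], [2,3], [2,4], [3,4]

so the chain groups are C_0 ≅ Z^5, C_1 ≅ Z^6.

Boundary ∂_1: C_1 → C_0 sends each edge [p,q] (with p < q) to q − p.
As a 5×6 matrix over Z this has rank 4, with invariant factors (1,1,1,1).

Now H_k = ker ∂_k / im ∂_{k+1}, so:

  H_0: rank C_0 − rank ∂_1 = 5 − 4 = 1, and the invariant factors of ∂_1 are all 1, so H_0 = Z.
  H_1: rank ker ∂_1 − rank ∂_2 = (6 − 4) − 0 = 2, and there is no ∂_2, so H_1 = Z^2.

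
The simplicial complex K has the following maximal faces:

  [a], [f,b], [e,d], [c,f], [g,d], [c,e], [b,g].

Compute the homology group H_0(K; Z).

We work with the vertex ordering a < b < c < d < e < f < g. The simplices of K, each written with vertices in increasing order, are:

  0-simplices (7): a, b, c, d, e, f, g
  1-simplices (6): bf, bg, ce, cf, de, dg

giving chain groups C_0 ≅ Z^7, C_1 ≅ Z^6.

∂_1: C_1 → C_0 sends each edge [p,q] (with p < q) to q − p.
The 7×6 boundary matrix has rank 5 and Smith normal form diag(1,1,1,1,1).

Now H_k = ker ∂_k / im ∂_{k+1}, so:

  H_0: rank C_0 − rank ∂_1 = 7 − 5 = 2, and the invariant factors of ∂_1 are all 1, so H_0 ≅ Z^2.

H_0 = Z^2.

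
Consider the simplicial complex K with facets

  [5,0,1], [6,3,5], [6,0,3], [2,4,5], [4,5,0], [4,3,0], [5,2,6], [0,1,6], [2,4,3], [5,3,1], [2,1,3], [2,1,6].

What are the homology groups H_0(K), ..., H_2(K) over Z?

Order the vertices as 0 < 1 < 2 < 3 < 4 < 5 < 6. Listing each simplex with vertices in this order, K has dimension 2 with simplices:

  0-simplices (7): [0], [1], [2], [3], [4], [5], [6]
  1-simplices (18): [0,1], [0,3], [0,4], [0,5], [0,6], [1,2], [1,3], [1,5], [1,6], [2,3], [2,4], [2,5], [2,6], [3,4], [3,5], [3,6], [4,5], [5,6]
  2-simplices (12): [0,1,5], [0,1,6], [0,3,4], [0,3,6], [0,4,5], [1,2,3], [1,2,6], [1,3,5], [2,3,4], [2,4,5], [2,5,6], [3,5,6]

giving chain groups C_0 ≅ Z^7, C_1 ≅ Z^18, C_2 ≅ Z^12.

The boundary map ∂_1: C_1 → C_0 is given by ∂[p,q] = [q] − [p]. For instance
  ∂[1,3] = [3] − [1].
This gives a 7×18 integer matrix of rank 6; reducing to Smith normal form yields diagonal entries (1,1,1,1,1,1).

The boundary map ∂_2: C_2 → C_1 acts by ∂[p,q,r] = [q,r] − [p,r] + [p,q]. For instance
  ∂[1,3,5] = [3,5] − [1,5] + [1,3],
  ∂[0,1,6] = [1,6] − [0,6] + [0,1].
This gives a 18×12 integer matrix of rank 12; reducing to Smith normal form yields diagonal entries (1,1,1,1,1,1,1,1,1,1,1,2).

Now H_k = ker ∂_k / im ∂_{k+1}, so:

  H_0: rank C_0 − rank ∂_1 = 7 − 6 = 1, and the invariant factors of ∂_1 are all 1, so H_0 ≅ Z.
  H_1: rank ker ∂_1 − rank ∂_2 = (18 − 6) − 12 = 0, and ∂_2 has invariant factor 2 > 1, so H_1 ≅ Z/2.
  H_2: rank ker ∂_2 − rank ∂_3 = (12 − 12) − 0 = 0, and there is no ∂_3, so H_2 ≅ 0.

H_0 ≅ Z,  H_1 ≅ Z/2,  H_2 = 0.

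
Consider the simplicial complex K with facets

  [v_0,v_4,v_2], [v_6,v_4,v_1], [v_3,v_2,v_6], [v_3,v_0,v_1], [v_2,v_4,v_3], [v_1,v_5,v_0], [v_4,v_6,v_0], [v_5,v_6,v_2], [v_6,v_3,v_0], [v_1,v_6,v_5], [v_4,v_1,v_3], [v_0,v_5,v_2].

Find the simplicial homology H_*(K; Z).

K has 7 vertices, 18 edges, 12 triangles.
rank ∂_0 = 0, rank ∂_1 = 6 ⇒ b_0 = 7 − 0 − 6 = 1; all invariant factors of ∂_1 are 1 so no torsion. So H_0 ≅ Z.
rank ∂_1 = 6, rank ∂_2 = 12 ⇒ b_1 = 18 − 6 − 12 = 0; ∂_2 has invariant factor(s) [2] giving torsion. So H_1 ≅ Z/2Z.
rank ∂_2 = 12, rank ∂_3 = 0 ⇒ b_2 = 12 − 12 − 0 = 0. So H_2 ≅ 0.

H_0 = Z,  H_1 = Z/2Z,  H_2 = 0.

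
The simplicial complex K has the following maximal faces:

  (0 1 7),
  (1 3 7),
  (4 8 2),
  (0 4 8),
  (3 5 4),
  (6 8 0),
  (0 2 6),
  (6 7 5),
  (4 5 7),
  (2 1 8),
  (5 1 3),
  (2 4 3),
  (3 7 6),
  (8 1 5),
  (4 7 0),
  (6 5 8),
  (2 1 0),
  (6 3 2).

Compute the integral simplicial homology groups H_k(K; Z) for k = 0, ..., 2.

We work with the vertex ordering 0 < 1 < 2 < 3 < 4 < 5 < 6 < 7 < 8. The simplices of K, each written with vertices in increasing order, are:

  0-simplices (9): [0], [1], [2], [3], [4], [5], [6], [7], [8]
  1-simplices (27): (27 of them)
  2-simplices (18): [0,1,2], [0,1,7], [0,2,6], [0,4,7], [0,4,8], [0,6,8], [1,2,8], [1,3,5], [1,3,7], [1,5,8], [2,3,4], [2,3,6], [2,4,8], [3,4,5], [3,6,7], [4,5,7], [5,6,7], [5,6,8]

giving chain groups C_0 ≅ Z^9, C_1 ≅ Z^27, C_2 ≅ Z^18.

∂_1: C_1 → C_0 maps an edge to its endpoints' difference, ∂[p,q] = q − p.
The 9×27 boundary matrix has rank 8 and Smith normal form diag(1,1,1,1,1,1,1,1).

Boundary ∂_2: C_2 → C_1 acts by ∂[p,q,r] = [q,r] − [p,r] + [p,q]. For instance
  ∂[5,6,8] = [6,8] − [5,8] + [5,6],
  ∂[2,3,4] = [3,4] − [2,4] + [2,3].
The 27×18 boundary matrix has rank 18 and Smith normal form diag(1,1,1,1,1,1,1,1,1,1,1,1,1,1,1,1,1,2).

Computing H_k = (kernel of ∂_k) / (image of ∂_{k+1}):

  H_0: rank C_0 − rank ∂_1 = 9 − 8 = 1, and the invariant factors of ∂_1 are all 1, so H_0 = Z.
  H_1: rank ker ∂_1 − rank ∂_2 = (27 − 8) − 18 = 1, and ∂_2 has invariant factor 2 > 1, so H_1 = Z ⊕ Z_2.
  H_2: rank ker ∂_2 − rank ∂_3 = (18 − 18) − 0 = 0, and there is no ∂_3, so H_2 = 0.

H_0 ≅ Z,  H_1 ≅ Z ⊕ Z_2,  H_2 = 0.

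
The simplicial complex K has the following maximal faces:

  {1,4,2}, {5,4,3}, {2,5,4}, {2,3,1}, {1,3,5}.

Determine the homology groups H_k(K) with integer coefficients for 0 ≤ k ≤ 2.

H_0 ≅ Z,  H_1 ≅ Z,  H_2 = 0.

Take the total order 1 < 2 < 3 < 4 < 5 on the vertex set. Then K (dimension 2) consists of the simplices:

  0-simplices (5): [1], [2], [3], [4], [5]
  1-simplices (10): [1,2], [1,3], [1,4], [1,5], [2,3], [2,4], [2,5], [3,4], [3,5], [4,5]
  2-simplices (5): [1,2,3], [1,2,4], [1,3,5], [2,4,5], [3,4,5]

giving chain groups C_0 ≅ Z^5, C_1 ≅ Z^10, C_2 ≅ Z^5.

∂_1: C_1 → C_0 maps an edge to its endpoints' difference, ∂[p,q] = q − p. For instance
  ∂[1,4] = [4] − [1].
This gives a 5×10 integer matrix of rank 4; reducing to Smith normal form yields diagonal entries (1,1,1,1).

The boundary map ∂_2: C_2 → C_1 sends each 2-simplex [p,q,r] to [q,r] − [p,r] + [p,q]. For instance
  ∂[1,3,5] = [3,5] − [1,5] + [1,3],
  ∂[3,4,5] = [4,5] − [3,5] + [3,4].
This gives a 10×5 integer matrix of rank 5; reducing to Smith normal form yields diagonal entries (1,1,1,1,1).

From H_k ≅ ker(∂_k) / im(∂_{k+1}) we obtain:

  H_0: rank C_0 − rank ∂_1 = 5 − 4 = 1, and the invariant factors of ∂_1 are all 1, so H_0 ≅ Z.
  H_1: rank ker ∂_1 − rank ∂_2 = (10 − 4) − 5 = 1, and the invariant factors of ∂_2 are all 1, so H_1 ≅ Z.
  H_2: rank ker ∂_2 − rank ∂_3 = (5 − 5) − 0 = 0, and there is no ∂_3, so H_2 ≅ 0.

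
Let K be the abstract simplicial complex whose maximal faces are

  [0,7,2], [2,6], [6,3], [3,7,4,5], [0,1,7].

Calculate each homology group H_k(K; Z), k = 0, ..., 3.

Fix the vertex order 0 < 1 < 2 < 3 < 4 < 5 < 6 < 7 and write every simplex with vertices in increasing order. Then dim K = 3 and the simplices of K are:

  0-simplices (8): [0], [1], [2], [3], [4], [5], [6], [7]
  1-simplices (13): [0,1], [0,2], [0,7], [1,7], [2,6], [2,7], [3,4], [3,5], [3,6], [3,7], [4,5], [4,7], [5,7]
  2-simplices (6): [0,1,7], [0,2,7], [3,4,5], [3,4,7], [3,5,7], [4,5,7]
  3-simplices (1): [3,4,5,7]

Hence C_0 ≅ Z^8, C_1 ≅ Z^13, C_2 ≅ Z^6, C_3 ≅ Z^1.

Boundary ∂_1: C_1 → C_0 sends each edge [p,q] (with p < q) to q − p. For instance
  ∂[0,1] = [1] − [0].
The 8×13 boundary matrix has rank 7 and Smith normal form diag(1,1,1,1,1,1,1).

The boundary map ∂_2: C_2 → C_1 maps a triangle to the signed sum of its edges. For instance
  ∂[4,5,7] = [5,7] − [4,7] + [4,5],
  ∂[3,4,5] = [4,5] − [3,5] + [3,4].
As a 13×6 matrix over Z this has rank 5, with invariant factors (1,1,1,1,1).

Boundary ∂_3: C_3 → C_2 sends each 3-simplex σ to the alternating sum Σ_i (−1)^i (σ with its i-th vertex removed). For instance
  ∂[3,4,5,7] = [4,5,7] − [3,5,7] + [3,4,7] − [3,4,5].
As a 6×1 matrix over Z this has rank 1, with invariant factors (1).

From H_k ≅ ker(∂_k) / im(∂_{k+1}) we obtain:

  H_0: rank C_0 − rank ∂_1 = 8 − 7 = 1, and the invariant factors of ∂_1 are all 1, so H_0 = Z.
  H_1: rank ker ∂_1 − rank ∂_2 = (13 − 7) − 5 = 1, and the invariant factors of ∂_2 are all 1, so H_1 = Z.
  H_2: rank ker ∂_2 − rank ∂_3 = (6 − 5) − 1 = 0, and the invariant factors of ∂_3 are all 1, so H_2 = 0.
  H_3: rank ker ∂_3 − rank ∂_4 = (1 − 1) − 0 = 0, and there is no ∂_4, so H_3 = 0.

As a check, the Euler characteristic is 8 − 13 + 6 − 1 = 0, which agrees with 1 − 1 + 0 − 0 = 0.

H_0 = Z,  H_1 = Z,  H_2 = 0,  H_3 = 0.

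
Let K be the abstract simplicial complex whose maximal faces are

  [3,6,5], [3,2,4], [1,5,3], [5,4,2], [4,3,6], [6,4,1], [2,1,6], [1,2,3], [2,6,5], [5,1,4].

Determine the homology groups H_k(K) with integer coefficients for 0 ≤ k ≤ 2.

H_0 = Z,  H_1 = Z/2,  H_2 = 0.

K has 6 vertices, 15 edges, 10 triangles.
rank ∂_0 = 0, rank ∂_1 = 5 ⇒ b_0 = 6 − 0 − 5 = 1; all invariant factors of ∂_1 are 1 so no torsion. So H_0 ≅ Z.
rank ∂_1 = 5, rank ∂_2 = 10 ⇒ b_1 = 15 − 5 − 10 = 0; ∂_2 has invariant factor(s) [2] giving torsion. So H_1 ≅ Z/2.
rank ∂_2 = 10, rank ∂_3 = 0 ⇒ b_2 = 10 − 10 − 0 = 0. So H_2 ≅ 0.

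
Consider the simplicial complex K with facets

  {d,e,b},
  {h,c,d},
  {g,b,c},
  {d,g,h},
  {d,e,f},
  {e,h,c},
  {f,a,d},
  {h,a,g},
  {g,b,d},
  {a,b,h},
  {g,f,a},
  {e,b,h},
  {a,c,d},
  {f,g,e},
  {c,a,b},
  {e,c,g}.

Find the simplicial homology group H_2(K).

H_2 ≅ Z.

K has 8 vertices, 24 edges, 16 triangles.
rank ∂_2 = 15, rank ∂_3 = 0 ⇒ b_2 = 16 − 15 − 0 = 1. So H_2 = Z.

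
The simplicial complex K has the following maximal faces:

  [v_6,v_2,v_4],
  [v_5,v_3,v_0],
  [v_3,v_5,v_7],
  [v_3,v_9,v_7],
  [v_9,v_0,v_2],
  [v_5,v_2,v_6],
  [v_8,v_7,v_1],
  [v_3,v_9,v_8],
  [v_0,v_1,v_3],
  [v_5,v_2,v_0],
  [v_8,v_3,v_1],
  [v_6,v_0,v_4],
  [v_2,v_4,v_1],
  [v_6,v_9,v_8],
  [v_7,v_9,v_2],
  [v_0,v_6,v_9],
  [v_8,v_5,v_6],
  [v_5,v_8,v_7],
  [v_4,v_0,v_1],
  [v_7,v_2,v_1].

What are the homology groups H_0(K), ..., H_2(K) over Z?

K has 10 vertices, 30 edges, 20 triangles.
rank ∂_0 = 0, rank ∂_1 = 9 ⇒ b_0 = 10 − 0 − 9 = 1; all invariant factors of ∂_1 are 1 so no torsion. So H_0 ≅ Z.
rank ∂_1 = 9, rank ∂_2 = 20 ⇒ b_1 = 30 − 9 − 20 = 1; ∂_2 has invariant factor(s) [2] giving torsion. So H_1 ≅ Z ⊕ Z_2.
rank ∂_2 = 20, rank ∂_3 = 0 ⇒ b_2 = 20 − 20 − 0 = 0. So H_2 ≅ 0.

H_0 = Z,  H_1 = Z ⊕ Z_2,  H_2 = 0.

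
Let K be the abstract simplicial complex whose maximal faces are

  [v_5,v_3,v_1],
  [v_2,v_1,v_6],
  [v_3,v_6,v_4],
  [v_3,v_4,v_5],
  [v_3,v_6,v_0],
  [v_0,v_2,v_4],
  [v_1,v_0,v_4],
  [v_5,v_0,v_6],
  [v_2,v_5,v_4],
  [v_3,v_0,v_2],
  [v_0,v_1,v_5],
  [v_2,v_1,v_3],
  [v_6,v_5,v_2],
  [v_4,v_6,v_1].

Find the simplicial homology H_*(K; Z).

H_0 ≅ Z,  H_1 ≅ Z^2,  H_2 ≅ Z.

Take the total order v_0 < v_1 < v_2 < v_3 < v_4 < v_5 < v_6 on the vertex set. Then K (dimension 2) consists of the simplices:

  0-simplices (7): [v_0], [v_1], [v_2], [v_3], [v_4], [v_5], [v_6]
  1-simplices (21): (21 of them)
  2-simplices (14): (14 of them)

so the chain groups are C_0 ≅ Z^7, C_1 ≅ Z^21, C_2 ≅ Z^14.

∂_1: C_1 → C_0 maps an edge to its endpoints' difference, ∂[p,q] = q − p. For instance
  ∂[v_1,v_2] = [v_2] − [v_1].
The resulting 7×21 matrix has rank 6, and its Smith normal form has invariant factors (1,1,1,1,1,1).

∂_2: C_2 → C_1 sends each 2-simplex [p,q,r] to [q,r] − [p,r] + [p,q]. For instance
  ∂[v_0,v_2,v_4] = [v_2,v_4] − [v_0,v_4] + [v_0,v_2],
  ∂[v_0,v_3,v_6] = [v_3,v_6] − [v_0,v_6] + [v_0,v_3].
As a 21×14 matrix over Z this has rank 13, with invariant factors (1,1,1,1,1,1,1,1,1,1,1,1,1).

From H_k ≅ ker(∂_k) / im(∂_{k+1}) we obtain:

  H_0: rank C_0 − rank ∂_1 = 7 − 6 = 1, and the invariant factors of ∂_1 are all 1, so H_0 ≅ Z.
  H_1: rank ker ∂_1 − rank ∂_2 = (21 − 6) − 13 = 2, and the invariant factors of ∂_2 are all 1, so H_1 ≅ Z^2.
  H_2: rank ker ∂_2 − rank ∂_3 = (14 − 13) − 0 = 1, and there is no ∂_3, so H_2 ≅ Z.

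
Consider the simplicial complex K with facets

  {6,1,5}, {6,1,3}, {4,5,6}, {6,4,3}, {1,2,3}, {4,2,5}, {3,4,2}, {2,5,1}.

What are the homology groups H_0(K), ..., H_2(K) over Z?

Order the vertices as 1 < 2 < 3 < 4 < 5 < 6. Listing each simplex with vertices in this order, K has dimension 2 with simplices:

  0-simplices (6): [1], [2], [3], [4], [5], [6]
  1-simplices (12): [1,2], [1,3], [1,5], [1,6], [2,3], [2,4], [2,5], [3,4], [3,6], [4,5], [4,6], [5,6]
  2-simplices (8): [1,2,3], [1,2,5], [1,3,6], [1,5,6], [2,3,4], [2,4,5], [3,4,6], [4,5,6]

Hence C_0 ≅ Z^6, C_1 ≅ Z^12, C_2 ≅ Z^8.

Boundary ∂_1: C_1 → C_0 is given by ∂[p,q] = [q] − [p]. For instance
  ∂[1,3] = [3] − [1].
This gives a 6×12 integer matrix of rank 5; reducing to Smith normal form yields diagonal entries (1,1,1,1,1).

∂_2: C_2 → C_1 sends each 2-simplex [p,q,r] to [q,r] − [p,r] + [p,q]. For instance
  ∂[1,2,3] = [2,3] − [1,3] + [1,2],
  ∂[2,3,4] = [3,4] − [2,4] + [2,3].
The 12×8 boundary matrix has rank 7 and Smith normal form diag(1,1,1,1,1,1,1).

Computing H_k = (kernel of ∂_k) / (image of ∂_{k+1}):

  H_0: rank C_0 − rank ∂_1 = 6 − 5 = 1, and the invariant factors of ∂_1 are all 1, so H_0 ≅ Z.
  H_1: rank ker ∂_1 − rank ∂_2 = (12 − 5) − 7 = 0, and the invariant factors of ∂_2 are all 1, so H_1 ≅ 0.
  H_2: rank ker ∂_2 − rank ∂_3 = (8 − 7) − 0 = 1, and there is no ∂_3, so H_2 ≅ Z.

As a check, the Euler characteristic is 6 − 12 + 8 = 2, which agrees with 1 − 0 + 1 = 2.
(K is a triangulation of the 2-sphere S^2.)

H_0 = Z,  H_1 = 0,  H_2 = Z.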